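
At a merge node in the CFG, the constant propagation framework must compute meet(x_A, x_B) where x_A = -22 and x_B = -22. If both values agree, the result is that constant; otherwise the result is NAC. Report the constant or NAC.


Meet operation: if both paths give the same constant, result is that constant; if they differ, result is NAC (not-a-constant).
Path A: -22, Path B: -22 -> equal
Result: constant -> -22

-22


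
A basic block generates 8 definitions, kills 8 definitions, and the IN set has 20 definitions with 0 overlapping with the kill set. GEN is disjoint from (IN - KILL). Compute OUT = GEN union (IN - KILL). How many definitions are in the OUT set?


IN - KILL: 20 - 0 = 20 surviving definitions
OUT = GEN + surviving = 8 + 20 = 28

28


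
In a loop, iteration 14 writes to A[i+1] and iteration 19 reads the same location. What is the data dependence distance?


Distance = read iteration - write iteration
= 19 - 14 = 5

5


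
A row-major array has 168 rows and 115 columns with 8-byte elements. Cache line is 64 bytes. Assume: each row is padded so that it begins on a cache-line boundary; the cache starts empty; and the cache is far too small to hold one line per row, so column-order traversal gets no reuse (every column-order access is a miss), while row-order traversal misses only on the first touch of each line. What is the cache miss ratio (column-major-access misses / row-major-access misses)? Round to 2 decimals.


Each row occupies 115 * 8 = 920 bytes and starts on a line boundary, so it spans ceil(920 / 64) = 15 cache lines.
Row-major traversal misses (one per line touched): 168 * ceil(115 * 8 / 64) = 2520
Column-major traversal misses (no reuse, every access misses): 168 * 115 = 19320
Ratio = 19320 / 2520 = 7.67

7.67


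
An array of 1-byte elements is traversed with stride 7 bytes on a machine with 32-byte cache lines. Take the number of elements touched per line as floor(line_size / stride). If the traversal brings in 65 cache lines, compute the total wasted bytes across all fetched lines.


Elements per line = floor(32 / 7) = 4
Bytes used per line = 4 * 1 = 4
Wasted per line = 32 - 4 = 28
Total wasted = 28 * 65 = 1820

1820


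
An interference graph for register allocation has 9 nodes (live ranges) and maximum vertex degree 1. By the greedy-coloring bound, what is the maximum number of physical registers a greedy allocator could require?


Greedy coloring never needs more than (max_degree + 1) colors: when coloring a vertex, at most max_degree neighbors are already colored.
Upper bound = 1 + 1 = 2

2


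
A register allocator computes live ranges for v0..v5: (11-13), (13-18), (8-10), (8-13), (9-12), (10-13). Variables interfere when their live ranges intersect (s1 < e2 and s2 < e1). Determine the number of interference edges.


Check all pairs for overlapping intervals.
Two intervals (s1,e1) and (s2,e2) overlap if s1 < e2 and s2 < e1.
v0 (11-13) vs v1..v5: overlaps v3, v4, v5 -> 3
v1 (13-18) vs v2..v5: overlaps none -> 0
v2 (8-10) vs v3..v5: overlaps v3, v4 -> 2
v3 (8-13) vs v4..v5: overlaps v4, v5 -> 2
v4 (9-12) vs v5: overlaps v5 -> 1
Total overlapping pairs = 3 + 0 + 2 + 2 + 1 = 8

8


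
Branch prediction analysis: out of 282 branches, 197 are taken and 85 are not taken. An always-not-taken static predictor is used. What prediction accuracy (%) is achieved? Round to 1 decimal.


Predictor: always-not-taken
Correct predictions = 85
Accuracy = 85 / 282 * 100 = 30.1%

30.1


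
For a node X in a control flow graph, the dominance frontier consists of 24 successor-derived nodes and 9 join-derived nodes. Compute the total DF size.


DF(X) = direct successor contributions + join point contributions
= 24 + 9 = 33

33


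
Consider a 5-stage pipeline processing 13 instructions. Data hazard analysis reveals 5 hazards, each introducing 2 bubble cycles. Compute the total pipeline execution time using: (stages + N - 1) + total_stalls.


Base cycles = 5 + 13 - 1 = 17
Total stalls = 5 * 2 = 10
Total = 17 + 10 = 27

27


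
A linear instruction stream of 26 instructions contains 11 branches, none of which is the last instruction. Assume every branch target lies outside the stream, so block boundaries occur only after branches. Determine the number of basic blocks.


With no in-sequence branch targets, the leaders are the first instruction plus the instruction after each branch.
Number of basic blocks = branches + 1
= 11 + 1 = 12

12


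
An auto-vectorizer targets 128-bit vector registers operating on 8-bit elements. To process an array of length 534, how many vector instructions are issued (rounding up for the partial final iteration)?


Width = 128 / 8 = 16 elements per vector op
Iterations = ceil(534 / 16) = 34

34


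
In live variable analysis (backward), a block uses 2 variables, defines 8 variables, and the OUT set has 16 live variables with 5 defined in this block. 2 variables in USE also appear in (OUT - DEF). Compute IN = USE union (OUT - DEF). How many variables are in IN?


OUT - DEF: 16 - 5 = 11
|IN| = |USE| + |OUT - DEF| - |USE ∩ (OUT - DEF)| = 2 + 11 - 2 = 11

11


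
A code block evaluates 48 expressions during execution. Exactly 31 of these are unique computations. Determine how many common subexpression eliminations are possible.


CSE count = total expressions - unique expressions
= 48 - 31 = 17

17


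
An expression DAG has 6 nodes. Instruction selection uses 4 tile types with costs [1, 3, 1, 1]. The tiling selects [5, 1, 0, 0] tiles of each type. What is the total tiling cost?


Total cost = sum(count_i * cost_i)
= 5*1 + 1*3 + 0*1 + 0*1
= 8

8


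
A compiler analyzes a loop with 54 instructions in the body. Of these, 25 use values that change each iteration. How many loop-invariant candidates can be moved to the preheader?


Invariant candidates = total - loop-dependent
= 54 - 25 = 29

29


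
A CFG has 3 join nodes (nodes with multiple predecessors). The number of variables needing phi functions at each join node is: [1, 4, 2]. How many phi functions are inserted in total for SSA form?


Total phi functions = sum of phi functions at each join node
= 1 + 4 + 2 = 7

7


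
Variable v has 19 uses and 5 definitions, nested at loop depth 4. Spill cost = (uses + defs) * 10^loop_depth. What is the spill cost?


uses + defs = 19 + 5 = 24
10^4 = 10000
Spill cost = 24 * 10000 = 240000

240000


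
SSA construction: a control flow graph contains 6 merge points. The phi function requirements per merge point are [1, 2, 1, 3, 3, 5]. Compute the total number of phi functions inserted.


Total phi functions = sum of phi functions at each join node
= 1 + 2 + 1 + 3 + 3 + 5 = 15

15


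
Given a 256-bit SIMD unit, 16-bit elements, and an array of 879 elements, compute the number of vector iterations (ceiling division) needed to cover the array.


Width = 256 / 16 = 16 elements per vector op
Iterations = ceil(879 / 16) = 55

55


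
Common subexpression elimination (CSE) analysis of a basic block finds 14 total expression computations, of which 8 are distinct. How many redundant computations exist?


CSE count = total expressions - unique expressions
= 14 - 8 = 6

6


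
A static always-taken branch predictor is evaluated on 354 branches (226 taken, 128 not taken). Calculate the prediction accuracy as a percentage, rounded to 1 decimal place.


Predictor: always-taken
Correct predictions = 226
Accuracy = 226 / 354 * 100 = 63.8%

63.8


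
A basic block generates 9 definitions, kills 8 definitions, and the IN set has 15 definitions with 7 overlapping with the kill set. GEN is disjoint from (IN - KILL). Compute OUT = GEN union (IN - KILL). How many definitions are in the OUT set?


IN - KILL: 15 - 7 = 8 surviving definitions
OUT = GEN + surviving = 9 + 8 = 17

17


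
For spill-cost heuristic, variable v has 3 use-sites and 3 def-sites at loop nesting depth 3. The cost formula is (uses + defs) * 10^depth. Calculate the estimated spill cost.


uses + defs = 3 + 3 = 6
10^3 = 1000
Spill cost = 6 * 1000 = 6000

6000


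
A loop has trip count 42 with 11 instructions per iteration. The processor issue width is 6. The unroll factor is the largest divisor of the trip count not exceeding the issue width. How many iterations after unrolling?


Largest divisor of 42 <= 6 is 6
New iterations = 42 / 6 = 7

7


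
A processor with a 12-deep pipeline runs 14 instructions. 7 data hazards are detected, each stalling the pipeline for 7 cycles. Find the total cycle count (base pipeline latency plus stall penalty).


Base cycles = 12 + 14 - 1 = 25
Total stalls = 7 * 7 = 49
Total = 25 + 49 = 74

74


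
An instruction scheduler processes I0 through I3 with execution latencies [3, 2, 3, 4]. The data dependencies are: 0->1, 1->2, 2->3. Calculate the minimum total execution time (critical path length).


Compute longest path through dependency graph: dist(Ik) = max over predecessors of dist + latency(Ik).
dist(I0) = latency 3 = 3
dist(I1) = dist(I0) + 2 = 3 + 2 = 5
dist(I2) = dist(I1) + 3 = 5 + 3 = 8
dist(I3) = dist(I2) + 4 = 8 + 4 = 12
Critical path = max dist = 12

12


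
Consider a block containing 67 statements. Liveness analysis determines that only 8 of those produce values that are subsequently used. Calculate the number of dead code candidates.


Dead code = total statements - live definitions
= 67 - 8 = 59

59


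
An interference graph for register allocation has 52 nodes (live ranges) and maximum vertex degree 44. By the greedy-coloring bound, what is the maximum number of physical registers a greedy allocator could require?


Greedy coloring never needs more than (max_degree + 1) colors: when coloring a vertex, at most max_degree neighbors are already colored.
Upper bound = 44 + 1 = 45

45


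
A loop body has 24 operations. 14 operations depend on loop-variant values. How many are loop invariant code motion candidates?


Invariant candidates = total - loop-dependent
= 24 - 14 = 10

10


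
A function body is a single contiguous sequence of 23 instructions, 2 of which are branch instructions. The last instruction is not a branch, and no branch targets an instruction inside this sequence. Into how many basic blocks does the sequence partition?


With no in-sequence branch targets, the leaders are the first instruction plus the instruction after each branch.
Number of basic blocks = branches + 1
= 2 + 1 = 3

3


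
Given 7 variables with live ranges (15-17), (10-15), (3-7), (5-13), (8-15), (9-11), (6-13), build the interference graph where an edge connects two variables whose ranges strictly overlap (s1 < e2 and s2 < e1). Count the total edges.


Check all pairs for overlapping intervals.
Two intervals (s1,e1) and (s2,e2) overlap if s1 < e2 and s2 < e1.
v0 (15-17) vs v1..v6: overlaps none -> 0
v1 (10-15) vs v2..v6: overlaps v3, v4, v5, v6 -> 4
v2 (3-7) vs v3..v6: overlaps v3, v6 -> 2
v3 (5-13) vs v4..v6: overlaps v4, v5, v6 -> 3
v4 (8-15) vs v5..v6: overlaps v5, v6 -> 2
v5 (9-11) vs v6: overlaps v6 -> 1
Total overlapping pairs = 0 + 4 + 2 + 3 + 2 + 1 = 12

12


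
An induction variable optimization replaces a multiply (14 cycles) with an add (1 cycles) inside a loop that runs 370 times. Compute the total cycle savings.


Per-iteration saving = 14 - 1 = 13
Total saved = 370 * 13 = 4810

4810


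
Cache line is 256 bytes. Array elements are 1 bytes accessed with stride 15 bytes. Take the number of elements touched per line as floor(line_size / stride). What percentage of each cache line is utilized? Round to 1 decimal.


Elements per cache line = floor(256 / 15) = 17
Bytes used = 17 * 1 = 17
Utilization = 17 / 256 * 100 = 6.6%

6.6


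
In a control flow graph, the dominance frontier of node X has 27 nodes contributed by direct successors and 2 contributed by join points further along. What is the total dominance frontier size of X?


DF(X) = direct successor contributions + join point contributions
= 27 + 2 = 29

29


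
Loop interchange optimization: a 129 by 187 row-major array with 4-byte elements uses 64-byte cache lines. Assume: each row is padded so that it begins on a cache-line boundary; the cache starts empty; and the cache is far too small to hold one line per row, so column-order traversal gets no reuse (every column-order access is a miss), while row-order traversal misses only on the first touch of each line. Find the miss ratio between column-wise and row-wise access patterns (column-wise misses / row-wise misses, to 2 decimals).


Each row occupies 187 * 4 = 748 bytes and starts on a line boundary, so it spans ceil(748 / 64) = 12 cache lines.
Row-major traversal misses (one per line touched): 129 * ceil(187 * 4 / 64) = 1548
Column-major traversal misses (no reuse, every access misses): 129 * 187 = 24123
Ratio = 24123 / 1548 = 15.58

15.58


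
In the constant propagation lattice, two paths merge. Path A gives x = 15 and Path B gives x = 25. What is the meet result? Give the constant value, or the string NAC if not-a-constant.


Meet operation: if both paths give the same constant, result is that constant; if they differ, result is NAC (not-a-constant).
Path A: 15, Path B: 25 -> differ
Result: not-a-constant -> NAC

NAC


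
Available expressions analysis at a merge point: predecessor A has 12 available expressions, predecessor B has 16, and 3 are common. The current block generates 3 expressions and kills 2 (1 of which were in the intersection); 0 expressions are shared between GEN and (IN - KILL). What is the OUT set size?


IN = intersection of predecessors = 3
IN - KILL = 3 - 1 = 2
|OUT| = |GEN| + |IN - KILL| - |GEN ∩ (IN - KILL)| = 3 + 2 - 0 = 5

5


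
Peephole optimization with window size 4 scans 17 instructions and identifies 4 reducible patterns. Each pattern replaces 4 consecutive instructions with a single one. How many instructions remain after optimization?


Each match removes 3 instructions.
Total removed = 4 * 3 = 12
Remaining = 17 - 12 = 5

5


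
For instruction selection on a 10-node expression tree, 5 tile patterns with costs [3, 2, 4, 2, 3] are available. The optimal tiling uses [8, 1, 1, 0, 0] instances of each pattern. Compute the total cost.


Total cost = sum(count_i * cost_i)
= 8*3 + 1*2 + 1*4 + 0*2 + 0*3
= 30

30


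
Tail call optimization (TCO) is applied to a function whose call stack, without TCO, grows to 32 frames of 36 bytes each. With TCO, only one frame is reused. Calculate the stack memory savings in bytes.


Without TCO: 32 * 36 = 1152 bytes
With TCO: reuse 1 frame = 36 bytes
Savings = 1152 - 36 = 1116

1116


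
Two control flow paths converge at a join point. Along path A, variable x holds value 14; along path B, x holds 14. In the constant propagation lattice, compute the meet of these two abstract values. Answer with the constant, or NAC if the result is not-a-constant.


Meet operation: if both paths give the same constant, result is that constant; if they differ, result is NAC (not-a-constant).
Path A: 14, Path B: 14 -> equal
Result: constant -> 14

14


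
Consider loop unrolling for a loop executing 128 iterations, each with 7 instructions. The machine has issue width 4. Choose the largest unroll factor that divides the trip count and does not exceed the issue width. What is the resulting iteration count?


Largest divisor of 128 <= 4 is 4
New iterations = 128 / 4 = 32

32


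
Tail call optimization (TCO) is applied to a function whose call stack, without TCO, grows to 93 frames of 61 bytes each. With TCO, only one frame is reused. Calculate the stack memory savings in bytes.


Without TCO: 93 * 61 = 5673 bytes
With TCO: reuse 1 frame = 61 bytes
Savings = 5673 - 61 = 5612

5612


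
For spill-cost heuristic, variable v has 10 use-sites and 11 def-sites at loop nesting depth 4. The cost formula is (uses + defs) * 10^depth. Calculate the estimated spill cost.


uses + defs = 10 + 11 = 21
10^4 = 10000
Spill cost = 21 * 10000 = 210000

210000


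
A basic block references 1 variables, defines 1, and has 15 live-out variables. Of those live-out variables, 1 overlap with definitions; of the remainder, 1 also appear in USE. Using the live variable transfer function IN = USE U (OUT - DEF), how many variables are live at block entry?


OUT - DEF: 15 - 1 = 14
|IN| = |USE| + |OUT - DEF| - |USE ∩ (OUT - DEF)| = 1 + 14 - 1 = 14

14


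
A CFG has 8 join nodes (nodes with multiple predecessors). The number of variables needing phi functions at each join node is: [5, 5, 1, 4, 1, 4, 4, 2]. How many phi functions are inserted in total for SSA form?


Total phi functions = sum of phi functions at each join node
= 5 + 5 + 1 + 4 + 1 + 4 + 4 + 2 = 26

26


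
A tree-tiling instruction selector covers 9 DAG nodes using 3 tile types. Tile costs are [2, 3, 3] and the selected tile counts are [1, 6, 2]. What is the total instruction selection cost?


Total cost = sum(count_i * cost_i)
= 1*2 + 6*3 + 2*3
= 26

26


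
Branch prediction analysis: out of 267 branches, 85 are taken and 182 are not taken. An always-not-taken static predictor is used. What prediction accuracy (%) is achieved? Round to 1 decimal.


Predictor: always-not-taken
Correct predictions = 182
Accuracy = 182 / 267 * 100 = 68.2%

68.2


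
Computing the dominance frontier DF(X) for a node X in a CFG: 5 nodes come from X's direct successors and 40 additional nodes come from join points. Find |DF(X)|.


DF(X) = direct successor contributions + join point contributions
= 5 + 40 = 45

45


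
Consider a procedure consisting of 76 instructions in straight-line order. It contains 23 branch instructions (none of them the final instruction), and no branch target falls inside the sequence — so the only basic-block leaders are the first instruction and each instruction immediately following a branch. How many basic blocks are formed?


With no in-sequence branch targets, the leaders are the first instruction plus the instruction after each branch.
Number of basic blocks = branches + 1
= 23 + 1 = 24

24


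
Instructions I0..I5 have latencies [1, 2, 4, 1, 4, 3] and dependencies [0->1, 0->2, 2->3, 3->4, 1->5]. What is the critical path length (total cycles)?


Compute longest path through dependency graph: dist(Ik) = max over predecessors of dist + latency(Ik).
dist(I0) = latency 1 = 1
dist(I1) = dist(I0) + 2 = 1 + 2 = 3
dist(I2) = dist(I0) + 4 = 1 + 4 = 5
dist(I3) = dist(I2) + 1 = 5 + 1 = 6
dist(I4) = dist(I3) + 4 = 6 + 4 = 10
dist(I5) = dist(I1) + 3 = 3 + 3 = 6
Critical path = max dist = 10

10


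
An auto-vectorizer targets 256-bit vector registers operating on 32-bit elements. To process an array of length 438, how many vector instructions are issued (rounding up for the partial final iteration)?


Width = 256 / 32 = 8 elements per vector op
Iterations = ceil(438 / 8) = 55

55


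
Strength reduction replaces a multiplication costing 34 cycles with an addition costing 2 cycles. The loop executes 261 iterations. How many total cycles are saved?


Per-iteration saving = 34 - 2 = 32
Total saved = 261 * 32 = 8352

8352


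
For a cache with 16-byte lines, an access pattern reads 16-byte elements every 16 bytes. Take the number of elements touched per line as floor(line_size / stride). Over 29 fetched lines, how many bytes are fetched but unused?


Elements per line = floor(16 / 16) = 1
Bytes used per line = 1 * 16 = 16
Wasted per line = 16 - 16 = 0
Total wasted = 0 * 29 = 0

0


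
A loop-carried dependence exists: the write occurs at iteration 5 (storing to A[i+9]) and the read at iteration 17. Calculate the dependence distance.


Distance = read iteration - write iteration
= 17 - 5 = 12

12


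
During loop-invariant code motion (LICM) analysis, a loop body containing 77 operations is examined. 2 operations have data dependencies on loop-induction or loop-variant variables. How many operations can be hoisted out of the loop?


Invariant candidates = total - loop-dependent
= 77 - 2 = 75

75


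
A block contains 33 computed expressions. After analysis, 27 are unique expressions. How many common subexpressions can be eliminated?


CSE count = total expressions - unique expressions
= 33 - 27 = 6

6


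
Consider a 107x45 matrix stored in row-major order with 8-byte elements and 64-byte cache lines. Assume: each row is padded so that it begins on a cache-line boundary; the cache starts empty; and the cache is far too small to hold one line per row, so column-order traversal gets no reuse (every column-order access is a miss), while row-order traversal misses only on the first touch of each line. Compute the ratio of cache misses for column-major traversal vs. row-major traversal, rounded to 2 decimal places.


Each row occupies 45 * 8 = 360 bytes and starts on a line boundary, so it spans ceil(360 / 64) = 6 cache lines.
Row-major traversal misses (one per line touched): 107 * ceil(45 * 8 / 64) = 642
Column-major traversal misses (no reuse, every access misses): 107 * 45 = 4815
Ratio = 4815 / 642 = 7.5

7.5


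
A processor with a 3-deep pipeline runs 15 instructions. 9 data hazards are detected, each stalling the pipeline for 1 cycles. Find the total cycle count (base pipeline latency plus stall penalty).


Base cycles = 3 + 15 - 1 = 17
Total stalls = 9 * 1 = 9
Total = 17 + 9 = 26

26


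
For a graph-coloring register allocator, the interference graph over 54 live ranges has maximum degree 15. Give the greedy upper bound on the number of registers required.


Greedy coloring never needs more than (max_degree + 1) colors: when coloring a vertex, at most max_degree neighbors are already colored.
Upper bound = 15 + 1 = 16

16


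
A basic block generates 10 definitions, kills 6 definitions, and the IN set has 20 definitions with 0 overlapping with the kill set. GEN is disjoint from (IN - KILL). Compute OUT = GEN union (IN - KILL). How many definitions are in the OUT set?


IN - KILL: 20 - 0 = 20 surviving definitions
OUT = GEN + surviving = 10 + 20 = 30

30


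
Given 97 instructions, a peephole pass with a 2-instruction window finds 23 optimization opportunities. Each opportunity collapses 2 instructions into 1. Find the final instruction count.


Each match removes 1 instructions.
Total removed = 23 * 1 = 23
Remaining = 97 - 23 = 74

74


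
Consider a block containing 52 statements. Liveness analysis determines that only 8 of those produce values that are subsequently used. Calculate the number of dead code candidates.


Dead code = total statements - live definitions
= 52 - 8 = 44

44


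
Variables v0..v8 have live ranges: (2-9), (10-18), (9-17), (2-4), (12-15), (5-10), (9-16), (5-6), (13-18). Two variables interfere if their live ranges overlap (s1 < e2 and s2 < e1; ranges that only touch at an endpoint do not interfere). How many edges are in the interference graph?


Check all pairs for overlapping intervals.
Two intervals (s1,e1) and (s2,e2) overlap if s1 < e2 and s2 < e1.
v0 (2-9) vs v1..v8: overlaps v3, v5, v7 -> 3
v1 (10-18) vs v2..v8: overlaps v2, v4, v6, v8 -> 4
v2 (9-17) vs v3..v8: overlaps v4, v5, v6, v8 -> 4
v3 (2-4) vs v4..v8: overlaps none -> 0
v4 (12-15) vs v5..v8: overlaps v6, v8 -> 2
v5 (5-10) vs v6..v8: overlaps v6, v7 -> 2
v6 (9-16) vs v7..v8: overlaps v8 -> 1
v7 (5-6) vs v8: overlaps none -> 0
Total overlapping pairs = 3 + 4 + 4 + 0 + 2 + 2 + 1 + 0 = 16

16


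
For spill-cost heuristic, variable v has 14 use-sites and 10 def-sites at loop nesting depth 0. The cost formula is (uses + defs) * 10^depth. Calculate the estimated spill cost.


uses + defs = 14 + 10 = 24
10^0 = 1
Spill cost = 24 * 1 = 24

24


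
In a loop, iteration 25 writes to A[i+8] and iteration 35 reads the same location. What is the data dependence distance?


Distance = read iteration - write iteration
= 35 - 25 = 10

10


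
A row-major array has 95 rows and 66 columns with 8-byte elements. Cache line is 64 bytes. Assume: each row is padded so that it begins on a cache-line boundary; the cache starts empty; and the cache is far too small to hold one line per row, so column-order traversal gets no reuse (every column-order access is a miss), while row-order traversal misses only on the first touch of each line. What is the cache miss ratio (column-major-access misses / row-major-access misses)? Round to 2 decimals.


Each row occupies 66 * 8 = 528 bytes and starts on a line boundary, so it spans ceil(528 / 64) = 9 cache lines.
Row-major traversal misses (one per line touched): 95 * ceil(66 * 8 / 64) = 855
Column-major traversal misses (no reuse, every access misses): 95 * 66 = 6270
Ratio = 6270 / 855 = 7.33

7.33


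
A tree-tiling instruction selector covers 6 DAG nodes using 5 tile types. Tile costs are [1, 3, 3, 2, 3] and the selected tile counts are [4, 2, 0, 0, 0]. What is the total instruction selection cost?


Total cost = sum(count_i * cost_i)
= 4*1 + 2*3 + 0*3 + 0*2 + 0*3
= 10

10


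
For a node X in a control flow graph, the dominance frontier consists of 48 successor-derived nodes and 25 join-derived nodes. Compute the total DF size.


DF(X) = direct successor contributions + join point contributions
= 48 + 25 = 73

73


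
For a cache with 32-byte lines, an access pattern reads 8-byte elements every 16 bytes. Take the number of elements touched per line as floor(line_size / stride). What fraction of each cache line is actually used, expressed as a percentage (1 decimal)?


Elements per cache line = floor(32 / 16) = 2
Bytes used = 2 * 8 = 16
Utilization = 16 / 32 * 100 = 50.0%

50.0


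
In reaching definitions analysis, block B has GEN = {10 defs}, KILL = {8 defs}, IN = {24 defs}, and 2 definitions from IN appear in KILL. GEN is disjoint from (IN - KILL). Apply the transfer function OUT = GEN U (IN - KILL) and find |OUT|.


IN - KILL: 24 - 2 = 22 surviving definitions
OUT = GEN + surviving = 10 + 22 = 32

32


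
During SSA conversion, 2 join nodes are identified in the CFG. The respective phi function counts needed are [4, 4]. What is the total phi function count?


Total phi functions = sum of phi functions at each join node
= 4 + 4 = 8

8


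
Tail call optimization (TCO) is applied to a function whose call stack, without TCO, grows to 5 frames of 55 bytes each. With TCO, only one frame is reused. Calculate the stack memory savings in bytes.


Without TCO: 5 * 55 = 275 bytes
With TCO: reuse 1 frame = 55 bytes
Savings = 275 - 55 = 220

220


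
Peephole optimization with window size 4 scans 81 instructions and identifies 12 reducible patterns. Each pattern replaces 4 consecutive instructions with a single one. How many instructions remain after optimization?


Each match removes 3 instructions.
Total removed = 12 * 3 = 36
Remaining = 81 - 36 = 45

45


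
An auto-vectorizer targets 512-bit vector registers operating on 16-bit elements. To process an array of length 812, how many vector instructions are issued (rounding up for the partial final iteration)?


Width = 512 / 16 = 32 elements per vector op
Iterations = ceil(812 / 32) = 26

26


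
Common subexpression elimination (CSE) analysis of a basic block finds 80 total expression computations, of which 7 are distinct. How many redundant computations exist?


CSE count = total expressions - unique expressions
= 80 - 7 = 73

73


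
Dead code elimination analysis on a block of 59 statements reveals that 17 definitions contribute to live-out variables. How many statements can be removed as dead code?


Dead code = total statements - live definitions
= 59 - 17 = 42

42


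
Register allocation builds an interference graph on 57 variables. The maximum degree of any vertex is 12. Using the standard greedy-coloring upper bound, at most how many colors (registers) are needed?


Greedy coloring never needs more than (max_degree + 1) colors: when coloring a vertex, at most max_degree neighbors are already colored.
Upper bound = 12 + 1 = 13

13


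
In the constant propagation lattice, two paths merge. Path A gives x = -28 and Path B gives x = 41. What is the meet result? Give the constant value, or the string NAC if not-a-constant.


Meet operation: if both paths give the same constant, result is that constant; if they differ, result is NAC (not-a-constant).
Path A: -28, Path B: 41 -> differ
Result: not-a-constant -> NAC

NAC


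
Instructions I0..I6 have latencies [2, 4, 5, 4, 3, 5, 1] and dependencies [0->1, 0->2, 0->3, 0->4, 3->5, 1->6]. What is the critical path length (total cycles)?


Compute longest path through dependency graph: dist(Ik) = max over predecessors of dist + latency(Ik).
dist(I0) = latency 2 = 2
dist(I1) = dist(I0) + 4 = 2 + 4 = 6
dist(I2) = dist(I0) + 5 = 2 + 5 = 7
dist(I3) = dist(I0) + 4 = 2 + 4 = 6
dist(I4) = dist(I0) + 3 = 2 + 3 = 5
dist(I5) = dist(I3) + 5 = 6 + 5 = 11
dist(I6) = dist(I1) + 1 = 6 + 1 = 7
Critical path = max dist = 11

11


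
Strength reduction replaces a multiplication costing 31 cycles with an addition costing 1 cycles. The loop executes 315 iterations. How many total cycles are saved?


Per-iteration saving = 31 - 1 = 30
Total saved = 315 * 30 = 9450

9450


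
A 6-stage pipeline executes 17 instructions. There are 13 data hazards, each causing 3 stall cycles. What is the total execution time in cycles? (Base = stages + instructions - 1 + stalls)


Base cycles = 6 + 17 - 1 = 22
Total stalls = 13 * 3 = 39
Total = 22 + 39 = 61

61


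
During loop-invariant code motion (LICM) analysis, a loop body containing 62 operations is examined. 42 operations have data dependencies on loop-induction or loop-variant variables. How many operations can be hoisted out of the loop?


Invariant candidates = total - loop-dependent
= 62 - 42 = 20

20


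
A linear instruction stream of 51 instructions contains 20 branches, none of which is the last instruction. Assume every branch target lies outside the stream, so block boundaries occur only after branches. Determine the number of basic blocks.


With no in-sequence branch targets, the leaders are the first instruction plus the instruction after each branch.
Number of basic blocks = branches + 1
= 20 + 1 = 21

21


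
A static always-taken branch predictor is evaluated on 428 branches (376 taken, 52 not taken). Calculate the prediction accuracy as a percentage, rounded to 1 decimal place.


Predictor: always-taken
Correct predictions = 376
Accuracy = 376 / 428 * 100 = 87.9%

87.9


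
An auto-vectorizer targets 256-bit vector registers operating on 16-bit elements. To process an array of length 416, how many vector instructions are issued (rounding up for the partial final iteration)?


Width = 256 / 16 = 16 elements per vector op
Iterations = ceil(416 / 16) = 26

26


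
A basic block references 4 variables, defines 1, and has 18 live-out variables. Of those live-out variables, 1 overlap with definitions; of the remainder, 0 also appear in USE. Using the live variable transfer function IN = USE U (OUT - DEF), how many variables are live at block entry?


OUT - DEF: 18 - 1 = 17
|IN| = |USE| + |OUT - DEF| - |USE ∩ (OUT - DEF)| = 4 + 17 - 0 = 21

21


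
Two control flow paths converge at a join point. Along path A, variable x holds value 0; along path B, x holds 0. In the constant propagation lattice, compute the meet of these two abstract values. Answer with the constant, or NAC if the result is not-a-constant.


Meet operation: if both paths give the same constant, result is that constant; if they differ, result is NAC (not-a-constant).
Path A: 0, Path B: 0 -> equal
Result: constant -> 0

0


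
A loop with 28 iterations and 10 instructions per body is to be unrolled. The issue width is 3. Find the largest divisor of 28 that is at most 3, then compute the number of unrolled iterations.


Largest divisor of 28 <= 3 is 2
New iterations = 28 / 2 = 14

14


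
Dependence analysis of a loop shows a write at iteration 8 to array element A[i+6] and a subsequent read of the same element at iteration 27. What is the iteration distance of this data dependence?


Distance = read iteration - write iteration
= 27 - 8 = 19

19


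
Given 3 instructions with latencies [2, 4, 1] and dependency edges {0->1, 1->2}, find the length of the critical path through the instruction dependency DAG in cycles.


Compute longest path through dependency graph: dist(Ik) = max over predecessors of dist + latency(Ik).
dist(I0) = latency 2 = 2
dist(I1) = dist(I0) + 4 = 2 + 4 = 6
dist(I2) = dist(I1) + 1 = 6 + 1 = 7
Critical path = max dist = 7

7


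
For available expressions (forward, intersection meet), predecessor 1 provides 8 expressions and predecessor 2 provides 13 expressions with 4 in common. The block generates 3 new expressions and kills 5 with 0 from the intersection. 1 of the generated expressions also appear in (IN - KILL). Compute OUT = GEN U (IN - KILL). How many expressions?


IN = intersection of predecessors = 4
IN - KILL = 4 - 0 = 4
|OUT| = |GEN| + |IN - KILL| - |GEN ∩ (IN - KILL)| = 3 + 4 - 1 = 6

6


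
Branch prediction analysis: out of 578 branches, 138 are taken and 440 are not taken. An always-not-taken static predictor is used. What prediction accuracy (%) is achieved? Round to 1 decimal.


Predictor: always-not-taken
Correct predictions = 440
Accuracy = 440 / 578 * 100 = 76.1%

76.1


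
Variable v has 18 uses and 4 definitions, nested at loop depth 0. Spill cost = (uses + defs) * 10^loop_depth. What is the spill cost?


uses + defs = 18 + 4 = 22
10^0 = 1
Spill cost = 22 * 1 = 22

22


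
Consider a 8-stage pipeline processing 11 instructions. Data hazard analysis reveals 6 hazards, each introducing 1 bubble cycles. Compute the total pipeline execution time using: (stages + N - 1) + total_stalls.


Base cycles = 8 + 11 - 1 = 18
Total stalls = 6 * 1 = 6
Total = 18 + 6 = 24

24


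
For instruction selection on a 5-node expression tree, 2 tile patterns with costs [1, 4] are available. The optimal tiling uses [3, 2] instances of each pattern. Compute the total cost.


Total cost = sum(count_i * cost_i)
= 3*1 + 2*4
= 11

11


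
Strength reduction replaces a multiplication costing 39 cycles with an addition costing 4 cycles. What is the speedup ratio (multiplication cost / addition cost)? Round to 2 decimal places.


Ratio = mult_cost / add_cost = 39 / 4 = 9.75

9.75


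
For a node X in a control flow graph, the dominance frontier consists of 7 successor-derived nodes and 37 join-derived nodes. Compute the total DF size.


DF(X) = direct successor contributions + join point contributions
= 7 + 37 = 44

44


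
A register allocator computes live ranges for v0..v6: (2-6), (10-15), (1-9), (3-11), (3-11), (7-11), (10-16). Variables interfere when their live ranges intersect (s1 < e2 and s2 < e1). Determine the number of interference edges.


Check all pairs for overlapping intervals.
Two intervals (s1,e1) and (s2,e2) overlap if s1 < e2 and s2 < e1.
v0 (2-6) vs v1..v6: overlaps v2, v3, v4 -> 3
v1 (10-15) vs v2..v6: overlaps v3, v4, v5, v6 -> 4
v2 (1-9) vs v3..v6: overlaps v3, v4, v5 -> 3
v3 (3-11) vs v4..v6: overlaps v4, v5, v6 -> 3
v4 (3-11) vs v5..v6: overlaps v5, v6 -> 2
v5 (7-11) vs v6: overlaps v6 -> 1
Total overlapping pairs = 3 + 4 + 3 + 3 + 2 + 1 = 16

16


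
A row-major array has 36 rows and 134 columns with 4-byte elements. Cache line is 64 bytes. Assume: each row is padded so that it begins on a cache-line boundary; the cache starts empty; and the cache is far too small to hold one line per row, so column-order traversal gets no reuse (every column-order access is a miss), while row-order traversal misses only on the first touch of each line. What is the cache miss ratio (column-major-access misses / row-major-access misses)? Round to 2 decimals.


Each row occupies 134 * 4 = 536 bytes and starts on a line boundary, so it spans ceil(536 / 64) = 9 cache lines.
Row-major traversal misses (one per line touched): 36 * ceil(134 * 4 / 64) = 324
Column-major traversal misses (no reuse, every access misses): 36 * 134 = 4824
Ratio = 4824 / 324 = 14.89

14.89


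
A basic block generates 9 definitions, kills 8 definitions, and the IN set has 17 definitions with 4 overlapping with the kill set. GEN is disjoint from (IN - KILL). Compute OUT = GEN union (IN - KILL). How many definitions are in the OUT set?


IN - KILL: 17 - 4 = 13 surviving definitions
OUT = GEN + surviving = 9 + 13 = 22

22


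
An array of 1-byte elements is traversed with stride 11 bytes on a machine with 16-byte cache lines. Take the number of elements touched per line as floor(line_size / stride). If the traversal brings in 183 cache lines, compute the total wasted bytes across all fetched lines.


Elements per line = floor(16 / 11) = 1
Bytes used per line = 1 * 1 = 1
Wasted per line = 16 - 1 = 15
Total wasted = 15 * 183 = 2745

2745


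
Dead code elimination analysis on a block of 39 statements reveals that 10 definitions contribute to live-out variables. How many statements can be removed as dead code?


Dead code = total statements - live definitions
= 39 - 10 = 29

29


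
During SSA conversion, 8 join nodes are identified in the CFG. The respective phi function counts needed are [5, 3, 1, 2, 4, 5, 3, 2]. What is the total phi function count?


Total phi functions = sum of phi functions at each join node
= 5 + 3 + 1 + 2 + 4 + 5 + 3 + 2 = 25

25


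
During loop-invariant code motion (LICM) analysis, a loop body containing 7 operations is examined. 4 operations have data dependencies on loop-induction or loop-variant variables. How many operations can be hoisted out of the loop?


Invariant candidates = total - loop-dependent
= 7 - 4 = 3

3


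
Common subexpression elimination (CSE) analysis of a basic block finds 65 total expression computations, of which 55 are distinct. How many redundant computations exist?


CSE count = total expressions - unique expressions
= 65 - 55 = 10

10


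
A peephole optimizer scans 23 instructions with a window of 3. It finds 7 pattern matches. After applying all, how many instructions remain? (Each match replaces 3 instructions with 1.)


Each match removes 2 instructions.
Total removed = 7 * 2 = 14
Remaining = 23 - 14 = 9

9


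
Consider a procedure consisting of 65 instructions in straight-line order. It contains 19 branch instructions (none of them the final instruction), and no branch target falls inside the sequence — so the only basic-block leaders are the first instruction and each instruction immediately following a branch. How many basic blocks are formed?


With no in-sequence branch targets, the leaders are the first instruction plus the instruction after each branch.
Number of basic blocks = branches + 1
= 19 + 1 = 20

20


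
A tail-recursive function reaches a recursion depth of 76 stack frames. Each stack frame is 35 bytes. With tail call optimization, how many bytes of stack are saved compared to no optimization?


Without TCO: 76 * 35 = 2660 bytes
With TCO: reuse 1 frame = 35 bytes
Savings = 2660 - 35 = 2625

2625


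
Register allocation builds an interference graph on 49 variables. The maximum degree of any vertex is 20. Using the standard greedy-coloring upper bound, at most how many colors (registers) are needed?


Greedy coloring never needs more than (max_degree + 1) colors: when coloring a vertex, at most max_degree neighbors are already colored.
Upper bound = 20 + 1 = 21

21


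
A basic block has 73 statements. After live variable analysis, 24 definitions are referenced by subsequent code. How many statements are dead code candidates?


Dead code = total statements - live definitions
= 73 - 24 = 49

49


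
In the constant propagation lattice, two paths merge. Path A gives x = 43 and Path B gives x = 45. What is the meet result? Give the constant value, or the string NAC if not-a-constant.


Meet operation: if both paths give the same constant, result is that constant; if they differ, result is NAC (not-a-constant).
Path A: 43, Path B: 45 -> differ
Result: not-a-constant -> NAC

NAC
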